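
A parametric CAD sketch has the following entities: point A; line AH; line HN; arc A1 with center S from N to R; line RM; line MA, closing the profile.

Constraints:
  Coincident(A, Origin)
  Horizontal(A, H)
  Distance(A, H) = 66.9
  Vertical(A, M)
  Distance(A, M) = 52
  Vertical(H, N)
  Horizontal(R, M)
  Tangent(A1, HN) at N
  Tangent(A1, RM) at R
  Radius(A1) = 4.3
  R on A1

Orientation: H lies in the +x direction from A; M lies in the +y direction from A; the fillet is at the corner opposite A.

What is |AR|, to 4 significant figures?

81.38

The virtual corner opposite A is at (66.90, 52.00). Tangency of A1 to HN means the radius SN is perpendicular to HN and tangency of A1 to RM means the radius SR is perpendicular to RM, with radius 4.3, so the center S sits 4.3 in from both sides at S = (62.60, 47.70). That places the tangent points at N = (66.90, 47.70) on HN and R = (62.60, 52.00) on RM. Then |AR| = |R − A| = 81.38.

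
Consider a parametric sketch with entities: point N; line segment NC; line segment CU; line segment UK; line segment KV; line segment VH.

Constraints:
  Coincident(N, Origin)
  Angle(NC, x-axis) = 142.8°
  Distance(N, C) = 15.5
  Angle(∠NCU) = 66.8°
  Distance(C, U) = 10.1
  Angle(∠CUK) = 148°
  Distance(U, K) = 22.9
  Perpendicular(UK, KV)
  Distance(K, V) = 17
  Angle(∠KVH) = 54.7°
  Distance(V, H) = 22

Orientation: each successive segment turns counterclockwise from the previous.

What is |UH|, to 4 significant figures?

6.545

N is at the origin; NC runs at 142.8° with length 15.5, so C = (-12.35, 9.371). ∠NCU = 66.8° gives CU at -104.0° from the x-axis; with |CU| = 10.1, U = (-14.79, -0.4287). ∠CUK = 148.0° gives UK at -72.00° from the x-axis; with |UK| = 22.9, K = (-7.713, -22.21). UK ⟂ KV, so KV runs at 18.00°; with |KV| = 17.0, V = (8.455, -16.95). ∠KVH = 54.7° gives VH at 143.3° from the x-axis; with |VH| = 22.0, H = (-9.184, -3.807). Then |UH| = |H − U| = 6.545.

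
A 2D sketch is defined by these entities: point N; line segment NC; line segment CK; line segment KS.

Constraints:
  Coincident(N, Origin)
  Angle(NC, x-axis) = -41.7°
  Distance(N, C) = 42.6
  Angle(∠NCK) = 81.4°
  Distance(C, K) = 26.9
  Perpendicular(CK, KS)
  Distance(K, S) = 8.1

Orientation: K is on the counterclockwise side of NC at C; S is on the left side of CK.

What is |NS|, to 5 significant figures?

39.735

N is at the origin; NC runs at -41.7° with length 42.6, so C = 42.6·(cos -41.7°, sin -41.7°) = (31.807, -28.339). ∠NCK = 81.4°, so CK runs at -41.7° + (180° − 81.4°) = 56.900° from the x-axis; with |CK| = 26.9, K = C + 26.9·(cos 56.900°, sin 56.900°) = (46.497, -5.8042). The perpendicularity gives KS at right angles to CK; with |KS| = 8.1 on the left of CK, S = K + 8.1·(-0.83772, 0.54610) = (39.711, -1.3808). Then |NS| = |S − N| = 39.735.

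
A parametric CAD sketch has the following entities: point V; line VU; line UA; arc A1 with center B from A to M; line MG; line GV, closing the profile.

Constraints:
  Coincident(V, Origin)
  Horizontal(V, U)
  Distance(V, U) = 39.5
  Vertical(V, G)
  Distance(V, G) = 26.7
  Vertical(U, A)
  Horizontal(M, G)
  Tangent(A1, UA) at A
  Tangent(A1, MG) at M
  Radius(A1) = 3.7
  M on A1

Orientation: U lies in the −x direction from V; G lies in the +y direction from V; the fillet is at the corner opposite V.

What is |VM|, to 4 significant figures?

44.66

V is at the origin; V and U share the same y with |VU| = 39.5 and U on the −x side, so U = (-39.50, 0.000). VG is vertical with |VG| = 26.7 and G on the +y side, so G = (0.000, 26.70). The virtual corner opposite V is at (-39.50, 26.70). A1 meets UA tangentially, so BA is at right angles to UA and the tangent condition forces BM to be normal to MG, with radius 3.7, so the center B sits 3.7 in from both sides at B = (-35.80, 23.00). That places the tangent points at A = (-39.50, 23.00) on UA and M = (-35.80, 26.70) on MG. Then |VM| = |M − V| = 44.66.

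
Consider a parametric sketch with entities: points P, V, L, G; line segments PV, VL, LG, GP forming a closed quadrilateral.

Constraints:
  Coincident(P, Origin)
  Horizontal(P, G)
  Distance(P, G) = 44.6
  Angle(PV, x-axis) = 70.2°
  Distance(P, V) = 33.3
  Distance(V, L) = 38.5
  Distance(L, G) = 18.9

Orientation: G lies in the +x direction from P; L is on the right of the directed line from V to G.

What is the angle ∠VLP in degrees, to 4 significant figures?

58.19°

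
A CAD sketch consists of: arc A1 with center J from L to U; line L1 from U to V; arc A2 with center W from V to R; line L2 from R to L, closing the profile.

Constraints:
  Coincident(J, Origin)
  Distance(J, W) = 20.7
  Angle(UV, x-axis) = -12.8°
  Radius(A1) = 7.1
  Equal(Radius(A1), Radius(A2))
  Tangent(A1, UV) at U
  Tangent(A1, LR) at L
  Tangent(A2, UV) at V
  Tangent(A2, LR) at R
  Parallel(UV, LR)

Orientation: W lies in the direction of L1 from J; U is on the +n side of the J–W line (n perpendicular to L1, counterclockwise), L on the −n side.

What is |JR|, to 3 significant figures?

21.9

Tangency of A1 to both parallel lines with radius 7.1 puts U and L at J ± 7.1·n: U = (1.57, 6.92), L = (-1.57, -6.92). Equal radii place V and R the same way about W: V = W + 7.1·n = (21.8, 2.34), R = W − 7.1·n = (18.6, -11.5). Then |JR| = |R − J| = 21.9.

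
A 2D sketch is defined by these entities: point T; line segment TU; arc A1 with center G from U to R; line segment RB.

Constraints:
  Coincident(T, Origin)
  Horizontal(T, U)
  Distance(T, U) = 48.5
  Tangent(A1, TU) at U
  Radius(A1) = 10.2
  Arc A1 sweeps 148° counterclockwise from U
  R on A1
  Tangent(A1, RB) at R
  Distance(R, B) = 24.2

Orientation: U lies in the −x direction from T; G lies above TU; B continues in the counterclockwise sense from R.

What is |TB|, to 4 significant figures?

71.07

T is at the origin; TU is horizontal with |TU| = 48.5 and U on the −x side, so U = (-48.50, 0.000). The tangent condition forces GU to be normal to TU, so G = U + (0, 10.2) = (-48.50, 10.20). On A1, U sits at bearing -90° from G; a 148° counterclockwise sweep puts R at bearing 58°, so R = G + 10.2·(cos 58°, sin 58°) = (-43.09, 18.85). A1 meets RB tangentially, so GR is at right angles to RB, so RB runs along (−sin 58°, cos 58°); with |RB| = 24.2, B = (-63.62, 31.67). Then |TB| = |B − T| = 71.07.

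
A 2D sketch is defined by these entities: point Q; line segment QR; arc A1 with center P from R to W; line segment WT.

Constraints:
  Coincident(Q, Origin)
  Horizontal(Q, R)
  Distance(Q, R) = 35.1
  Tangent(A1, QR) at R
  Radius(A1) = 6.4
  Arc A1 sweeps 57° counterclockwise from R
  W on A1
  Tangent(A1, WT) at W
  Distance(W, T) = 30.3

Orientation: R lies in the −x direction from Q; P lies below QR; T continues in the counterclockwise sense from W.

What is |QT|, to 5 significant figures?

63.624

Q is at the origin; Q and R share the same y with |QR| = 35.1 and R on the −x side, so R = (-35.100, 0.0000). A1 meets QR tangentially, so PR is at right angles to QR, so P = R + (0, -6.4) = (-35.100, -6.4000). On A1, R sits at bearing 90° from P; a 57° counterclockwise sweep puts W at bearing 147°, so W = P + 6.4·(cos 147°, sin 147°) = (-40.467, -2.9143). A1 meets WT tangentially, so PW is at right angles to WT, so WT runs along (−sin 147°, cos 147°); with |WT| = 30.3, T = (-56.970, -28.326). Then |QT| = |T − Q| = 63.624.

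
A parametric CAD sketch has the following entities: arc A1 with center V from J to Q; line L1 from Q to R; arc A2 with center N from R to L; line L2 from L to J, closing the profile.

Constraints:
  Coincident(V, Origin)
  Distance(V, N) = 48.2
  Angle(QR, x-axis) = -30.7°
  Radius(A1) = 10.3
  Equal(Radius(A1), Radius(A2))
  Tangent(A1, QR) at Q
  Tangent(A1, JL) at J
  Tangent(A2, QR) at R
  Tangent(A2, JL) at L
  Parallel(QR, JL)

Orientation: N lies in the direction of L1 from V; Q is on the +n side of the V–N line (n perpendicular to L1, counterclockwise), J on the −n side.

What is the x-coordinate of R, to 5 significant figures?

46.703

The slot axis is L1's direction at -30.7°, so u = (cos -30.7°, sin -30.7°) = (0.85985, -0.51054) and n = (−sin -30.7°, cos -30.7°) = (0.51054, 0.85985). V is at the origin and N lies 48.2 along u from V, so N = 48.2·u = (41.445, -24.608). Tangency of A1 to both parallel lines with radius 10.3 puts Q and J at V ± 10.3·n: Q = (5.2586, 8.8565), J = (-5.2586, -8.8565). Equal radii place R and L the same way about N: R = N + 10.3·n = (46.703, -15.752), L = N − 10.3·n = (36.186, -33.465). So R.x = 46.703.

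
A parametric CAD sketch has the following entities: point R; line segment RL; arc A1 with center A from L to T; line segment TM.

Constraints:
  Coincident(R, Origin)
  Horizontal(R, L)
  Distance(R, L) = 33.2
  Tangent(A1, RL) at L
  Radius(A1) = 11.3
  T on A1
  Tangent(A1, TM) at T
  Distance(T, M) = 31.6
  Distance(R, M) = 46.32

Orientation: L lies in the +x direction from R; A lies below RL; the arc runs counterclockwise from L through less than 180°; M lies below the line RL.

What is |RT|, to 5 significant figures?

24.299

R is at the origin; R and L share the same y with |RL| = 33.2 and L on the +x side, so L = (33.200, 0.0000). A1 meets RL tangentially, so AL is at right angles to RL, so A = L + (0, -11.3) = (33.200, -11.300). Since AT ⟂ TM (tangency), |AM| = √(11.3² + 31.6²) = 33.560 regardless of where T sits on A1. So M lies on both circle(R, 46.32) and circle(A, 33.560); the below-RL intersection is M = (19.587, -41.975). T is the foot of the tangent from M: T = (21.931, -10.462).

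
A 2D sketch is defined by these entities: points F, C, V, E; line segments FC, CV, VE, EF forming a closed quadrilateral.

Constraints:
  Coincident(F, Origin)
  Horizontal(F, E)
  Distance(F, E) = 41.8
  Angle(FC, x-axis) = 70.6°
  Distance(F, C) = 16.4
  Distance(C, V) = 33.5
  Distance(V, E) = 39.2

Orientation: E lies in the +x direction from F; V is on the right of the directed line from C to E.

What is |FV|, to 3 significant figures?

19.3

Checks: |CV| = 33.50 ✓; |VE| = 39.20 ✓.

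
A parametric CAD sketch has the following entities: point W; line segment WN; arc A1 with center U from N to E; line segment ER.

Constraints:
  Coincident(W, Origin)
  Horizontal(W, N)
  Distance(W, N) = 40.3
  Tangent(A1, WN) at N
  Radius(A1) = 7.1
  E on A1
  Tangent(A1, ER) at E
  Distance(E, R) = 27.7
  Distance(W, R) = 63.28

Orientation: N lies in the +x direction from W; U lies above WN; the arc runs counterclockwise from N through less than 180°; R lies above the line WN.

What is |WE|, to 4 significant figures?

47.41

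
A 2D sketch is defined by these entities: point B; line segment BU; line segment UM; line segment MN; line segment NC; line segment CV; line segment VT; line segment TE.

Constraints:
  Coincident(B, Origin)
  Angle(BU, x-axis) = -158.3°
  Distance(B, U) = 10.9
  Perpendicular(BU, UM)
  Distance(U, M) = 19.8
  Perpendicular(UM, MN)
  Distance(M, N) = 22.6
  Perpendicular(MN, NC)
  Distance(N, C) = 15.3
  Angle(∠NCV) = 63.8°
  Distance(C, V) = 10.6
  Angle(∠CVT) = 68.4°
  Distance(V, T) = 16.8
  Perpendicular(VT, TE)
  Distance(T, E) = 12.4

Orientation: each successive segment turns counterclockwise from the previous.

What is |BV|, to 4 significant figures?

9.437

B is at the origin; BU runs at -158.3° with length 10.9, so U = (-10.13, -4.030). BU is perpendicular to UM, so UM runs at -68.30°; with |UM| = 19.8, M = (-2.807, -22.43). UM is perpendicular to MN, so MN runs at 21.70°; with |MN| = 22.6, N = (18.19, -14.07). MN is perpendicular to NC, so NC runs at 111.7°; with |NC| = 15.3, C = (12.53, 0.1449). ∠NCV = 63.8° gives CV at -132.1° from the x-axis; with |CV| = 10.6, V = (5.428, -7.720). Then |BV| = |V − B| = 9.437.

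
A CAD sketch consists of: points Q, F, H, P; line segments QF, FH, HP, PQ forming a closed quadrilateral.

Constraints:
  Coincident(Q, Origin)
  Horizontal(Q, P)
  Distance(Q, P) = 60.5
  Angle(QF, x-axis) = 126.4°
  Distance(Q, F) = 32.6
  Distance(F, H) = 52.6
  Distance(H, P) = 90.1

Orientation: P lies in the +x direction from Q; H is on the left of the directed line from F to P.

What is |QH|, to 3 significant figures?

72.4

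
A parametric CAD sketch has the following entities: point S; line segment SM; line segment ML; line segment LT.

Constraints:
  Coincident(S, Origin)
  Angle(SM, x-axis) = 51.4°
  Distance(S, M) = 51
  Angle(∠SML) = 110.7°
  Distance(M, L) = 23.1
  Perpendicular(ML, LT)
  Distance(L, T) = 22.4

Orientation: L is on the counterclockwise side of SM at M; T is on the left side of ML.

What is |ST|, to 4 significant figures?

48.29

S is at the origin; SM runs at 51.4° with length 51.0, so M = 51.0·(cos 51.4°, sin 51.4°) = (31.82, 39.86). ∠SML = 110.7°, so ML runs at 51.4° + (180° − 110.7°) = 120.7° from the x-axis; with |ML| = 23.1, L = M + 23.1·(cos 120.7°, sin 120.7°) = (20.02, 59.72). ML ⟂ LT; with |LT| = 22.4 on the left of ML, T = L + 22.4·(-0.8599, -0.5105) = (0.7636, 48.28). Then |ST| = |T − S| = 48.29.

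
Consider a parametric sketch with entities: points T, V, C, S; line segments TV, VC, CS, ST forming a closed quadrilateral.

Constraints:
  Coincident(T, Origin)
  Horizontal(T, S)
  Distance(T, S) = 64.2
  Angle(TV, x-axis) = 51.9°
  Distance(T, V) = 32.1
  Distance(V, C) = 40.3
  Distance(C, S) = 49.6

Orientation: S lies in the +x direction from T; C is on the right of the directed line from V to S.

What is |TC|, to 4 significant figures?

22.55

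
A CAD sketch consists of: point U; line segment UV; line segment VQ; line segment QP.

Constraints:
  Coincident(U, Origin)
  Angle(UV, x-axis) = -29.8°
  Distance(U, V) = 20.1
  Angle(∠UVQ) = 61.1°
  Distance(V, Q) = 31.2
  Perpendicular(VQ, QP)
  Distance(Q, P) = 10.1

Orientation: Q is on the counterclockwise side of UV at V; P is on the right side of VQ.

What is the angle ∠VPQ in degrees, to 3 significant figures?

72.1°

U is at the origin; UV runs at -29.8° with length 20.1, so V = 20.1·(cos -29.8°, sin -29.8°) = (17.4, -9.99). ∠UVQ = 61.1°, so VQ runs at -29.8° + (180° − 61.1°) = 89.1° from the x-axis; with |VQ| = 31.2, Q = V + 31.2·(cos 89.1°, sin 89.1°) = (17.9, 21.2). VQ ⟂ QP; with |QP| = 10.1 on the right of VQ, P = Q + 10.1·(1.00, -0.0157) = (28.0, 21.0). Then cos ∠VPQ = PV·PQ / (|PV||PQ|), giving 72.1°.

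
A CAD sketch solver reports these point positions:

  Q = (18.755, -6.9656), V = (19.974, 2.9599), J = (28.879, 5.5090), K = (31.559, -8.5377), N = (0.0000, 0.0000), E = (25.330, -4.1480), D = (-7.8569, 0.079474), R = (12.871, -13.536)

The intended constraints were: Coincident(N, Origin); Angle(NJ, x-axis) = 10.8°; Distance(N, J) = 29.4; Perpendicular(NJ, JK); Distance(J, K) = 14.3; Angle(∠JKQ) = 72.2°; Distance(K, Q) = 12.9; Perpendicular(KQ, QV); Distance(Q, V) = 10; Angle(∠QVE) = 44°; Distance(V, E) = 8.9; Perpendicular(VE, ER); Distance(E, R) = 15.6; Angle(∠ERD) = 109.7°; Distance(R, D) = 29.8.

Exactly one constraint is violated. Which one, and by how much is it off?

Distance(R, D) = 29.8 — off by 5.00.

N = (0.00, 0.00) ✓; NJ at 10.80° ✓; |NJ| = 29.40 ✓; ∠(NJ, JK) = 90.00° ✓; |JK| = 14.30 ✓; ∠JKQ = 72.20° ✓; |KQ| = 12.90 ✓; ∠(KQ, QV) = 90.00° ✓; |QV| = 10.00 ✓; ∠QVE = 44.00° ✓; |VE| = 8.900 ✓; ∠(VE, ER) = 90.00° ✓; |ER| = 15.60 ✓; ∠ERD = 109.7° ✓; |RD| = 24.80 ✗.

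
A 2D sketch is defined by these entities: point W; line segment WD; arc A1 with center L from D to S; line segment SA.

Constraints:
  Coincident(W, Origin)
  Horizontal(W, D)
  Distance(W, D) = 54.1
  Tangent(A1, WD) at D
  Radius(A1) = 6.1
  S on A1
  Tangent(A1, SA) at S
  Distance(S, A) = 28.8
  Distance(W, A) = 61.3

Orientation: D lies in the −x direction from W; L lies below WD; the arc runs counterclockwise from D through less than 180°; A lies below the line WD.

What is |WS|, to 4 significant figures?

60.40

W is at the origin; WD is horizontal with |WD| = 54.1 and D on the −x side, so D = (-54.10, 0.000). A1 meets WD tangentially, so LD is at right angles to WD, so L = D + (0, -6.1) = (-54.10, -6.100). Since LS ⟂ SA (tangency), |LA| = √(6.1² + 28.8²) = 29.44 regardless of where S sits on A1. So A lies on both circle(W, 61.3) and circle(L, 29.44); the below-WD intersection is A = (-50.14, -35.27). S is the foot of the tangent from A: S = (-59.84, -8.156).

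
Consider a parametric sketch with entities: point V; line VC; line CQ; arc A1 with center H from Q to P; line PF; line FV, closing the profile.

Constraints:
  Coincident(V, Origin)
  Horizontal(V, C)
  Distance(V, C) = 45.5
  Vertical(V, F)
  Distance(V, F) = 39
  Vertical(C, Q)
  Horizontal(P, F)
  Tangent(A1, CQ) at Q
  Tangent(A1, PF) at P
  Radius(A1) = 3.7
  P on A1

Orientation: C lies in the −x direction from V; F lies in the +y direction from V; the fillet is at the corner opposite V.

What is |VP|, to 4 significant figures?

57.17

The virtual corner opposite V is at (-45.50, 39.00). The tangent condition forces HQ to be normal to CQ and the tangent condition forces HP to be normal to PF, with radius 3.7, so the center H sits 3.7 in from both sides at H = (-41.80, 35.30). That places the tangent points at Q = (-45.50, 35.30) on CQ and P = (-41.80, 39.00) on PF. Then |VP| = |P − V| = 57.17.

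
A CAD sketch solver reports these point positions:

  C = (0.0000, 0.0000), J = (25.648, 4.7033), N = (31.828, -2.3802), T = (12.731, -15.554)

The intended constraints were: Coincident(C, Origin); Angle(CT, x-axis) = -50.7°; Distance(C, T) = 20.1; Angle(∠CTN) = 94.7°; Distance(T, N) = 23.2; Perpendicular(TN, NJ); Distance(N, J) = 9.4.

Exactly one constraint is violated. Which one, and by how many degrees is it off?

Perpendicular(TN, NJ) — off by 6.50°.

C = (0.00, 0.00) ✓; CT at -50.70° ✓; |CT| = 20.10 ✓; ∠CTN = 94.70° ✓; |TN| = 23.20 ✓; ∠(TN, NJ) = 96.50° ✗; |NJ| = 9.400 ✓.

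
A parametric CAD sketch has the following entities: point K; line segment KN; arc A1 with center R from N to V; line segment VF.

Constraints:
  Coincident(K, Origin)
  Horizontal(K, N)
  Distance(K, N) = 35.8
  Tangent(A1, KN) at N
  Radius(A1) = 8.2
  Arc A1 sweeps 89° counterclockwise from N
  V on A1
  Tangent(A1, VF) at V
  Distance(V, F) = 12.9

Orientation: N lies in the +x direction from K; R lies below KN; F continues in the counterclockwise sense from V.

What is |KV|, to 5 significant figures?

28.753

K is at the origin; K and N share the same y with |KN| = 35.8 and N on the +x side, so N = (35.800, 0.0000). A1 meets KN tangentially, so RN is at right angles to KN, so R = N + (0, -8.2) = (35.800, -8.2000). On A1, N sits at bearing 90° from R; an 89° counterclockwise sweep puts V at bearing 179°, so V = R + 8.2·(cos 179°, sin 179°) = (27.601, -8.0569). Then |KV| = |V − K| = 28.753.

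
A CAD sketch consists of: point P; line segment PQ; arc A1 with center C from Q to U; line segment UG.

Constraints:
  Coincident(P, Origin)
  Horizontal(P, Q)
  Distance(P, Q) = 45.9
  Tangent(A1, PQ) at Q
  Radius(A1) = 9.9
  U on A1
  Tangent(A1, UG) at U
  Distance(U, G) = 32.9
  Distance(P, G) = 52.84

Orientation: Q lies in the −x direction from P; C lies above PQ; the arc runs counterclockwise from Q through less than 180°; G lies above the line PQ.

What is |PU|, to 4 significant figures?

37.13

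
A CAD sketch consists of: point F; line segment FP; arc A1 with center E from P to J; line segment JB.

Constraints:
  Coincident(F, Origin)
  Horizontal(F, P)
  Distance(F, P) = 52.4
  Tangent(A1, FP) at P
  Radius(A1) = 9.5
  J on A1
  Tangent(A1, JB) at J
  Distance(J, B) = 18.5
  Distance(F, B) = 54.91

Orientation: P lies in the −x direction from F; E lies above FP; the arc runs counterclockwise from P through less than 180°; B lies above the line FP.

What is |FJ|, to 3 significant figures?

44.5

Checks: |EJ| = 9.500 ✓; ∠(EJ, JB) = 90.00° ✓; |JB| = 18.50 ✓; |FB| = 54.91 ✓.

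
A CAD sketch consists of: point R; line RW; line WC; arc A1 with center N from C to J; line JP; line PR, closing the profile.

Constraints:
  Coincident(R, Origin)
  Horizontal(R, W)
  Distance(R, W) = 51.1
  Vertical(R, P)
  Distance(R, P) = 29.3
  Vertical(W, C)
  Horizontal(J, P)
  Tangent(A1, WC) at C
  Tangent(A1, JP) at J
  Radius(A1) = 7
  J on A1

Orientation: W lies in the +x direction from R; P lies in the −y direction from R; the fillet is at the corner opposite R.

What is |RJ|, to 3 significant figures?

52.9

The virtual corner opposite R is at (51.1, -29.3). Tangency of A1 to WC means the radius NC is perpendicular to WC and A1 meets JP tangentially, so NJ is at right angles to JP, with radius 7.0, so the center N sits 7.0 in from both sides at N = (44.1, -22.3). That places the tangent points at C = (51.1, -22.3) on WC and J = (44.1, -29.3) on JP. Then |RJ| = |J − R| = 52.9.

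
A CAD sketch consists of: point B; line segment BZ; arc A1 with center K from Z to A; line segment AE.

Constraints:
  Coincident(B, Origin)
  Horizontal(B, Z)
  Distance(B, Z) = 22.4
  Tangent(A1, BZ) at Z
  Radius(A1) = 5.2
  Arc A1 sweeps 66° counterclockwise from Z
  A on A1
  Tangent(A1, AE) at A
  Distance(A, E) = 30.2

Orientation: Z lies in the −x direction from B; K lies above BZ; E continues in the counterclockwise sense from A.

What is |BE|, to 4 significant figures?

31.14

B is at the origin; B and Z share the same y with |BZ| = 22.4 and Z on the −x side, so Z = (-22.40, 0.000). The tangent condition forces KZ to be normal to BZ, so K = Z + (0, 5.2) = (-22.40, 5.200). On A1, Z sits at bearing -90° from K; a 66° counterclockwise sweep puts A at bearing -24°, so A = K + 5.2·(cos -24°, sin -24°) = (-17.65, 3.085). Since A1 is tangent to AE there, KA ⟂ AE, so AE runs along (−sin -24°, cos -24°); with |AE| = 30.2, E = (-5.366, 30.67). Then |BE| = |E − B| = 31.14.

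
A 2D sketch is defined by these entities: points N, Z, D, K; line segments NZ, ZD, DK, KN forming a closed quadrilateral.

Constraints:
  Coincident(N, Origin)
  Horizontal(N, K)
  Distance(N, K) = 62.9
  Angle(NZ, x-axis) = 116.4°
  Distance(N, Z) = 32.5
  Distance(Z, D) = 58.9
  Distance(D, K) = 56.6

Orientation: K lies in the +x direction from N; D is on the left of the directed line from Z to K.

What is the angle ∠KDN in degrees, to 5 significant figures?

61.606°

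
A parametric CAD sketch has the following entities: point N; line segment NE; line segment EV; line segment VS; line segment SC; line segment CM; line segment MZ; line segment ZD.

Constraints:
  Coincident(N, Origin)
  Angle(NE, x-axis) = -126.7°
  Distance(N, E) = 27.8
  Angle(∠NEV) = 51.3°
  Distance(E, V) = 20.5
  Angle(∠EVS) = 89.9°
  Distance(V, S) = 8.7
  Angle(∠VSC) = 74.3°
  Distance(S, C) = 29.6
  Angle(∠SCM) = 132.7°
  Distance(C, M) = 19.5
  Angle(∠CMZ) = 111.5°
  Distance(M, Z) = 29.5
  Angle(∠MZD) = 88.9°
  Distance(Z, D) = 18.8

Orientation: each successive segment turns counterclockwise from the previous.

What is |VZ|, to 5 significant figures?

42.669

N is at the origin; NE runs at -126.7° with length 27.8, so E = (-16.614, -22.289). ∠NEV = 51.3° gives EV at 2.0000° from the x-axis; with |EV| = 20.5, V = (3.8735, -21.574). ∠EVS = 89.9° gives VS at 92.100° from the x-axis; with |VS| = 8.7, S = (3.5547, -12.880). ∠VSC = 74.3° gives SC at -162.20° from the x-axis; with |SC| = 29.6, C = (-24.628, -21.928). ∠SCM = 132.7° gives CM at -114.90° from the x-axis; with |CM| = 19.5, M = (-32.838, -39.616). ∠CMZ = 111.5° gives MZ at -46.400° from the x-axis; with |MZ| = 29.5, Z = (-12.495, -60.979). Then |VZ| = |Z − V| = 42.669.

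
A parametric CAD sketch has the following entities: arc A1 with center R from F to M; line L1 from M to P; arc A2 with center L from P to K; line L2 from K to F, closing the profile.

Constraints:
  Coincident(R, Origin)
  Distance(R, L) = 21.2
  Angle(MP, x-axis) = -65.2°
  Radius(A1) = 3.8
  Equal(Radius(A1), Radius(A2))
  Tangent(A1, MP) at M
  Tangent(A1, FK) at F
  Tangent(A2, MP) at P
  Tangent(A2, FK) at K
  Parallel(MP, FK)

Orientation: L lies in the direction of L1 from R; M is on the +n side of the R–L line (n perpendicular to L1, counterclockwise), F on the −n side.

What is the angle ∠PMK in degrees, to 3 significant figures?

19.7°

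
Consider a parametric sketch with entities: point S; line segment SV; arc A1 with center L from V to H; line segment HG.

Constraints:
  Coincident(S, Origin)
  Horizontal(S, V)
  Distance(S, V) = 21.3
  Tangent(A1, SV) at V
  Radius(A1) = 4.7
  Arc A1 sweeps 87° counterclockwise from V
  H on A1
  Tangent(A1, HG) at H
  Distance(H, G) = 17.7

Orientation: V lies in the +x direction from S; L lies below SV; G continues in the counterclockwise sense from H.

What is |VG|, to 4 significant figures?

22.83

S is at the origin; SV is horizontal with |SV| = 21.3 and V on the +x side, so V = (21.30, 0.000). Since A1 is tangent to SV there, LV ⟂ SV, so L = V + (0, -4.7) = (21.30, -4.700). On A1, V sits at bearing 90° from L; an 87° counterclockwise sweep puts H at bearing 177°, so H = L + 4.7·(cos 177°, sin 177°) = (16.61, -4.454). A1 meets HG tangentially, so LH is at right angles to HG, so HG runs along (−sin 177°, cos 177°); with |HG| = 17.7, G = (15.68, -22.13). Then |VG| = |G − V| = 22.83.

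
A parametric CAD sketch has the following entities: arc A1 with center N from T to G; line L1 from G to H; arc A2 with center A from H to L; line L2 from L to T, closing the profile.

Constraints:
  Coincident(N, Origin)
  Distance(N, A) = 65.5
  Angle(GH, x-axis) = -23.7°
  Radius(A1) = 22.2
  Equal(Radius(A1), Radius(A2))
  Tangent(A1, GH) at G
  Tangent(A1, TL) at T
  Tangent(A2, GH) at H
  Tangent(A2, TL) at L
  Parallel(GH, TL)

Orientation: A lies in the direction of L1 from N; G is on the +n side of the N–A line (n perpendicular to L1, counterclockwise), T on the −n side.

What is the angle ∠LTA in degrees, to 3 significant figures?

18.7°

Tangency of A1 to both parallel lines with radius 22.2 puts G and T at N ± 22.2·n: G = (8.92, 20.3), T = (-8.92, -20.3). Equal radii place H and L the same way about A: H = A + 22.2·n = (68.9, -6.00), L = A − 22.2·n = (51.1, -46.7). Then cos ∠LTA = TL·TA / (|TL||TA|), giving 18.7°.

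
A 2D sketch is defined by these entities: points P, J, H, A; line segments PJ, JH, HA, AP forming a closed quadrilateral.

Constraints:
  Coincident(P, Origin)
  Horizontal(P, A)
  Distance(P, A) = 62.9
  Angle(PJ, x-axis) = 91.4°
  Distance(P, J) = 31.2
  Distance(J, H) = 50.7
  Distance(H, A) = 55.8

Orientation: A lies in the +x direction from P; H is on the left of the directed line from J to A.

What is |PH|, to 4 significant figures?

69.47

Checks: P.y = 0.00, A.y = 0.00 ✓; |JH| = 50.70 ✓; |HA| = 55.80 ✓.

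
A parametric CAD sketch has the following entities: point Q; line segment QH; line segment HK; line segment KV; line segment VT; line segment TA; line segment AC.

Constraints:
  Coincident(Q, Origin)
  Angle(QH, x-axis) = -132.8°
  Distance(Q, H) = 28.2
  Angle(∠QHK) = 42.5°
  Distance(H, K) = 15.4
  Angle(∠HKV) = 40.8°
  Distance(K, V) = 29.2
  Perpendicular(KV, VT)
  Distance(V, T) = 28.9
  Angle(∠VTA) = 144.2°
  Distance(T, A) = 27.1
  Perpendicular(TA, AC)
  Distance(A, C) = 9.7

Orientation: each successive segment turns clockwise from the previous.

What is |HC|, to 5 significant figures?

35.682

Q is at the origin; QH runs at -132.8° with length 28.2, so H = (-19.160, -20.691). ∠QHK = 42.5° gives HK at 89.700° from the x-axis; with |HK| = 15.4, K = (-19.080, -5.2914). ∠HKV = 40.8° gives KV at -49.500° from the x-axis; with |KV| = 29.2, V = (-0.11573, -27.495). KV is perpendicular to VT, so VT runs at -139.50°; with |VT| = 28.9, T = (-22.091, -46.264). ∠VTA = 144.2° gives TA at -175.30° from the x-axis; with |TA| = 27.1, A = (-49.100, -48.485). TA ⟂ AC, so AC runs at 94.700°; with |AC| = 9.7, C = (-49.895, -38.817). Then |HC| = |C − H| = 35.682.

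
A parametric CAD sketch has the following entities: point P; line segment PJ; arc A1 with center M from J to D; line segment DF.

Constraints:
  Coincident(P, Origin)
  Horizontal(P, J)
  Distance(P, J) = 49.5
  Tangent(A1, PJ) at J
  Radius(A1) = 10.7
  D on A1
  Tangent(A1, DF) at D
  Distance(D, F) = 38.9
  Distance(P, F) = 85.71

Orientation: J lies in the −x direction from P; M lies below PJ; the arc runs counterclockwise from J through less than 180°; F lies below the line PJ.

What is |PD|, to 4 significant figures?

59.71

P is at the origin; PJ is horizontal with |PJ| = 49.5 and J on the −x side, so J = (-49.50, 0.000). Since A1 is tangent to PJ there, MJ ⟂ PJ, so M = J + (0, -10.7) = (-49.50, -10.70). Since MD ⟂ DF (tangency), |MF| = √(10.7² + 38.9²) = 40.34 regardless of where D sits on A1. So F lies on both circle(P, 85.71) and circle(M, 40.34); the below-PJ intersection is F = (-74.51, -42.35). D is the foot of the tangent from F: D = (-59.35, -6.530).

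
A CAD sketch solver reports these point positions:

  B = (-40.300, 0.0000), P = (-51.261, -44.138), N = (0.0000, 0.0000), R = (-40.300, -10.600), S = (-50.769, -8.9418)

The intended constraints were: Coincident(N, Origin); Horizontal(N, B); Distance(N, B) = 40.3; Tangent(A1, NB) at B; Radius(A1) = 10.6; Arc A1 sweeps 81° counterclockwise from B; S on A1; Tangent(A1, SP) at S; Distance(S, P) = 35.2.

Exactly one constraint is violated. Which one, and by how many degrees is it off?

Tangent(A1, SP) at S — off by 8.20°.

N = (0.00, 0.00) ✓; N.y = 0.00, B.y = 0.00 ✓; |NB| = 40.30 ✓; ∠(RB, BN) = 90.00° ✓; |RB| = 10.60 ✓; bearing(R→S) − bearing(R→B) = 81.00° ✓; |RS| = 10.60 ✓; ∠(RS, SP) = 81.80° ✗; |SP| = 35.20 ✓.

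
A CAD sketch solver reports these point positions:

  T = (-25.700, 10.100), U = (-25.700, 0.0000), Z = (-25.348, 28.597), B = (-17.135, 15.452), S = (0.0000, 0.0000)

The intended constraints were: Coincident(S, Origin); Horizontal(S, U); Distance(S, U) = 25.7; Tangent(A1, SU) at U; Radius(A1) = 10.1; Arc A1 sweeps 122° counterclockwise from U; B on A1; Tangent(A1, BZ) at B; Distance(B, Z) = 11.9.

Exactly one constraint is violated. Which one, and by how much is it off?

Distance(B, Z) = 11.9 — off by 3.60.

S = (0.00, 0.00) ✓; S.y = 0.00, U.y = 0.00 ✓; |SU| = 25.70 ✓; ∠(TU, US) = 90.00° ✓; |TU| = 10.10 ✓; bearing(T→B) − bearing(T→U) = 122.0° ✓; |TB| = 10.10 ✓; ∠(TB, BZ) = 90.00° ✓; |BZ| = 15.50 ✗.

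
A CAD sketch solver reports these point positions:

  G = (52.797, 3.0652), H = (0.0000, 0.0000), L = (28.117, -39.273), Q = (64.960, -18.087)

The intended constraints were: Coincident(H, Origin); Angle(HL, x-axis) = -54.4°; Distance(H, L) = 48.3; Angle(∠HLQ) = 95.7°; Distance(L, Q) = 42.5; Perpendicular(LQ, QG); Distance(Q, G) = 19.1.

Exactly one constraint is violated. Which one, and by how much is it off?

Distance(Q, G) = 19.1 — off by 5.30.

H = (0.00, 0.00) ✓; HL at -54.40° ✓; |HL| = 48.30 ✓; ∠HLQ = 95.70° ✓; |LQ| = 42.50 ✓; ∠(LQ, QG) = 90.00° ✓; |QG| = 24.40 ✗.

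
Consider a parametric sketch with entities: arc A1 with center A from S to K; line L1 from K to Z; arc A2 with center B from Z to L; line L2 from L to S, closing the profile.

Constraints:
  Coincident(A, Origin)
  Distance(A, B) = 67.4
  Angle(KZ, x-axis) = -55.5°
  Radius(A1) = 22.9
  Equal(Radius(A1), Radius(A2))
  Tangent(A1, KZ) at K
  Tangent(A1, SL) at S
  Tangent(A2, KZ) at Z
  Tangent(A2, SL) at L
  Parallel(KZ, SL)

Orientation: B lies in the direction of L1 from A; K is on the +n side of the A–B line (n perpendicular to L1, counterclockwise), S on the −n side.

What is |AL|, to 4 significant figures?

71.18

The slot axis is L1's direction at -55.5°, so u = (cos -55.5°, sin -55.5°) = (0.5664, -0.8241) and n = (−sin -55.5°, cos -55.5°) = (0.8241, 0.5664). A is at the origin and B lies 67.4 along u from A, so B = 67.4·u = (38.18, -55.55). Tangency of A1 to both parallel lines with radius 22.9 puts K and S at A ± 22.9·n: K = (18.87, 12.97), S = (-18.87, -12.97). Equal radii place Z and L the same way about B: Z = B + 22.9·n = (57.05, -42.58), L = B − 22.9·n = (19.30, -68.52). Then |AL| = |L − A| = 71.18.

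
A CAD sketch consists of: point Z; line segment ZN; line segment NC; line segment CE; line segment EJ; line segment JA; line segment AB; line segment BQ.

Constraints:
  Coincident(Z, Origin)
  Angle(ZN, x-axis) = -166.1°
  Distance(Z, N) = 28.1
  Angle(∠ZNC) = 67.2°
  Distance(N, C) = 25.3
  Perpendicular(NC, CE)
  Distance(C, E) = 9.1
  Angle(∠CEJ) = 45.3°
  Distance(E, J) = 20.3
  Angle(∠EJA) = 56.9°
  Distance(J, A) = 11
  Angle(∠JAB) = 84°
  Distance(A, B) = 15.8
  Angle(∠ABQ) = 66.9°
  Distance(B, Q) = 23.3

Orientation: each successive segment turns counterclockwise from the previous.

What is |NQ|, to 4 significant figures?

1.766

Z is at the origin; ZN runs at -166.1° with length 28.1, so N = (-27.28, -6.750). ∠ZNC = 67.2° gives NC at -53.30° from the x-axis; with |NC| = 25.3, C = (-12.16, -27.04). NC is perpendicular to CE, so CE runs at 36.70°; with |CE| = 9.1, E = (-4.861, -21.60). ∠CEJ = 45.3° gives EJ at 171.4° from the x-axis; with |EJ| = 20.3, J = (-24.93, -18.56). ∠EJA = 56.9° gives JA at -65.50° from the x-axis; with |JA| = 11.0, A = (-20.37, -28.57). ∠JAB = 84.0° gives AB at 30.50° from the x-axis; with |AB| = 15.8, B = (-6.757, -20.55). ∠ABQ = 66.9° gives BQ at 143.6° from the x-axis; with |BQ| = 23.3, Q = (-25.51, -6.725). Then |NQ| = |Q − N| = 1.766.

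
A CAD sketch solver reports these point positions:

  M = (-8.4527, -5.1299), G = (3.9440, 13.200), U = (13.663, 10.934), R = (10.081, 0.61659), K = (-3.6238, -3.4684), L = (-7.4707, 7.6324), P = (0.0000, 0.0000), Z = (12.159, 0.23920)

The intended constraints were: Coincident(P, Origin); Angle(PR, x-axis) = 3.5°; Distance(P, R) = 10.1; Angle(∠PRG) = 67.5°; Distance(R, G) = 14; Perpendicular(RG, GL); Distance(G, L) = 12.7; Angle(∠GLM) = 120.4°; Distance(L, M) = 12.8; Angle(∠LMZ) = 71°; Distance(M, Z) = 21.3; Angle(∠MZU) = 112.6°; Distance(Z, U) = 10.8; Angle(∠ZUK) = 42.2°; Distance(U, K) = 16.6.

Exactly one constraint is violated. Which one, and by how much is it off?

Distance(U, K) = 16.6 — off by 5.90.

P = (0.00, 0.00) ✓; PR at 3.500° ✓; |PR| = 10.10 ✓; ∠PRG = 67.50° ✓; |RG| = 14.00 ✓; ∠(RG, GL) = 90.00° ✓; |GL| = 12.70 ✓; ∠GLM = 120.4° ✓; |LM| = 12.80 ✓; ∠LMZ = 71.00° ✓; |MZ| = 21.30 ✓; ∠MZU = 112.6° ✓; |ZU| = 10.80 ✓; ∠ZUK = 42.20° ✓; |UK| = 22.50 ✗.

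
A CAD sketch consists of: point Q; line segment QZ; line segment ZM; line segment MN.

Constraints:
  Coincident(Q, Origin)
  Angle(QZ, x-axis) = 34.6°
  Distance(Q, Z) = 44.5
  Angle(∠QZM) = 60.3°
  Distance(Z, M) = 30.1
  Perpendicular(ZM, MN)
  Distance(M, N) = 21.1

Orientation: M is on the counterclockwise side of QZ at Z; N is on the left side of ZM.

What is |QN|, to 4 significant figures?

19.31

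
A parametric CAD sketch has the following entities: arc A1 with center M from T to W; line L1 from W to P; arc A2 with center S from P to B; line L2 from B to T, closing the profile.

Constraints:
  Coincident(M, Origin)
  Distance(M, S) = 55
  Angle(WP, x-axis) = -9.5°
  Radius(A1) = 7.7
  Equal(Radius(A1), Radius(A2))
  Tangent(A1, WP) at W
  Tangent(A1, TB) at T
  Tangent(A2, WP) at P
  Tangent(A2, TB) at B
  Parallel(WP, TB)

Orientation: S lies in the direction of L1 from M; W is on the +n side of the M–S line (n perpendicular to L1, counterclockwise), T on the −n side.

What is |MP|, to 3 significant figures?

55.5

The slot axis is L1's direction at -9.5°, so u = (cos -9.5°, sin -9.5°) = (0.986, -0.165) and n = (−sin -9.5°, cos -9.5°) = (0.165, 0.986). M is at the origin and S lies 55.0 along u from M, so S = 55.0·u = (54.2, -9.08). Tangency of A1 to both parallel lines with radius 7.7 puts W and T at M ± 7.7·n: W = (1.27, 7.59), T = (-1.27, -7.59). Equal radii place P and B the same way about S: P = S + 7.7·n = (55.5, -1.48), B = S − 7.7·n = (53.0, -16.7). Then |MP| = |P − M| = 55.5.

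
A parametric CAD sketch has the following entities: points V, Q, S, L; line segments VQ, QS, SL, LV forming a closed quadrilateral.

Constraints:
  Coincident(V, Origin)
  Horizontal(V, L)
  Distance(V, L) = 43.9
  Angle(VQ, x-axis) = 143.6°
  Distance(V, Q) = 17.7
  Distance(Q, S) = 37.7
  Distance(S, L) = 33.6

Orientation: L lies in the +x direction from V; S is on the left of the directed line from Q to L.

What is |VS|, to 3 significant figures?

32.1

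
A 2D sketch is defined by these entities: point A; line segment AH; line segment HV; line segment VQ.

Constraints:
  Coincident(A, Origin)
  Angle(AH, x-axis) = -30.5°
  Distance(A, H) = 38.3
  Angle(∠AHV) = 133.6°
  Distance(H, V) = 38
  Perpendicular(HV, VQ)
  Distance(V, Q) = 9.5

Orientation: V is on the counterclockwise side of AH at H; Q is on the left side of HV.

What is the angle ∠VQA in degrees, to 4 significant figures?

105.8°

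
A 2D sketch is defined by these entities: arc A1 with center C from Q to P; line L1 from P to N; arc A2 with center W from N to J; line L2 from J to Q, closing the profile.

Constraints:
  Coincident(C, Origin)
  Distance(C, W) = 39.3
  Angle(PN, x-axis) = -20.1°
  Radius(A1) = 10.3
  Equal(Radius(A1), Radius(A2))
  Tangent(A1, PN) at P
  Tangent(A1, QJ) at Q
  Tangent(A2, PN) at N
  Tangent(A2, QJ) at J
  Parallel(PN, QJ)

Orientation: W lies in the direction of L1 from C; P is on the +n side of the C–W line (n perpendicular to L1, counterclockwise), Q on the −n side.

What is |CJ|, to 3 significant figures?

40.6

Tangency of A1 to both parallel lines with radius 10.3 puts P and Q at C ± 10.3·n: P = (3.54, 9.67), Q = (-3.54, -9.67). Equal radii place N and J the same way about W: N = W + 10.3·n = (40.4, -3.83), J = W − 10.3·n = (33.4, -23.2). Then |CJ| = |J − C| = 40.6.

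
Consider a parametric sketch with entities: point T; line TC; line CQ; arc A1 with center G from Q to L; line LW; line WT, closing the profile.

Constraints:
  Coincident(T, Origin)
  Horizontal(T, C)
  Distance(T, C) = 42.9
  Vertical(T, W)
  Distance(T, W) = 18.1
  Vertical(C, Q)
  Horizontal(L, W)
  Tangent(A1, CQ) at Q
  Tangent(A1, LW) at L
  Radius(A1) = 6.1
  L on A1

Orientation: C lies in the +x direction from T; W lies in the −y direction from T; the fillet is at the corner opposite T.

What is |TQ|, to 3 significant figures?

44.5

T is at the origin; TC is horizontal with |TC| = 42.9 and C on the +x side, so C = (42.9, 0.00). T and W share the same x with |TW| = 18.1 and W on the −y side, so W = (0.00, -18.1). The virtual corner opposite T is at (42.9, -18.1). A1 meets CQ tangentially, so GQ is at right angles to CQ and A1 meets LW tangentially, so GL is at right angles to LW, with radius 6.1, so the center G sits 6.1 in from both sides at G = (36.8, -12.0). That places the tangent points at Q = (42.9, -12.0) on CQ and L = (36.8, -18.1) on LW. Then |TQ| = |Q − T| = 44.5.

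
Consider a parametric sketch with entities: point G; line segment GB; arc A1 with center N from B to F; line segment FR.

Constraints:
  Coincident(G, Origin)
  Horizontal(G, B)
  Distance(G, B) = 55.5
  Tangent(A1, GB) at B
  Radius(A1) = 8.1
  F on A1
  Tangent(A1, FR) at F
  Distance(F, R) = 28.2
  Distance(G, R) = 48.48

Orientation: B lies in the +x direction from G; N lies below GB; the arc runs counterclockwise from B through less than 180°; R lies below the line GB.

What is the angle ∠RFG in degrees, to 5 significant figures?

73.452°

G is at the origin; G and B share the same y with |GB| = 55.5 and B on the +x side, so B = (55.500, 0.0000). A1 meets GB tangentially, so NB is at right angles to GB, so N = B + (0, -8.1) = (55.500, -8.1000). Since NF ⟂ FR (tangency), |NR| = √(8.1² + 28.2²) = 29.340 regardless of where F sits on A1. So R lies on both circle(G, 48.48) and circle(N, 29.340); the below-GB intersection is R = (37.227, -31.056). F is the foot of the tangent from R: F = (48.016, -5.0010).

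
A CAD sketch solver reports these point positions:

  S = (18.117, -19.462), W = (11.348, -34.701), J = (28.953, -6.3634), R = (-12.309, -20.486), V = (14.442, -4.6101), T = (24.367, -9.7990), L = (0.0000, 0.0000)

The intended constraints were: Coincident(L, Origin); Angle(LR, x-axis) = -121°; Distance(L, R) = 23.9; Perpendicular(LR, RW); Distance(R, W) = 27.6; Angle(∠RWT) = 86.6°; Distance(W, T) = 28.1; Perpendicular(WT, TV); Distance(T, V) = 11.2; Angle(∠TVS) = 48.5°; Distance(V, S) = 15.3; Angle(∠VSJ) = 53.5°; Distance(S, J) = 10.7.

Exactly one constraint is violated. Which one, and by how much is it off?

Distance(S, J) = 10.7 — off by 6.30.

L = (0.00, 0.00) ✓; LR at -121.0° ✓; |LR| = 23.90 ✓; ∠(LR, RW) = 90.00° ✓; |RW| = 27.60 ✓; ∠RWT = 86.60° ✓; |WT| = 28.10 ✓; ∠(WT, TV) = 90.00° ✓; |TV| = 11.20 ✓; ∠TVS = 48.50° ✓; |VS| = 15.30 ✓; ∠VSJ = 53.50° ✓; |SJ| = 17.00 ✗.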